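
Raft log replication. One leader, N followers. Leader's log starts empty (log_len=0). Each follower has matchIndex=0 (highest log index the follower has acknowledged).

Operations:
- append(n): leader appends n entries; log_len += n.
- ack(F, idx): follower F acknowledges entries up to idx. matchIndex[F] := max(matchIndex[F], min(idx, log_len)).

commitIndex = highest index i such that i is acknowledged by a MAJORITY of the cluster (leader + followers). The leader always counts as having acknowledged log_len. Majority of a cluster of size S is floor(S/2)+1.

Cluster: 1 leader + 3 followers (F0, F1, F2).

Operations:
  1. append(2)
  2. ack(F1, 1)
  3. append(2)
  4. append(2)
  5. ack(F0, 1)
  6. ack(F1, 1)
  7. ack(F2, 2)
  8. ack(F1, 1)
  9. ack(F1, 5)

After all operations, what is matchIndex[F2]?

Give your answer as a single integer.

Op 1: append 2 -> log_len=2
Op 2: F1 acks idx 1 -> match: F0=0 F1=1 F2=0; commitIndex=0
Op 3: append 2 -> log_len=4
Op 4: append 2 -> log_len=6
Op 5: F0 acks idx 1 -> match: F0=1 F1=1 F2=0; commitIndex=1
Op 6: F1 acks idx 1 -> match: F0=1 F1=1 F2=0; commitIndex=1
Op 7: F2 acks idx 2 -> match: F0=1 F1=1 F2=2; commitIndex=1
Op 8: F1 acks idx 1 -> match: F0=1 F1=1 F2=2; commitIndex=1
Op 9: F1 acks idx 5 -> match: F0=1 F1=5 F2=2; commitIndex=2

Answer: 2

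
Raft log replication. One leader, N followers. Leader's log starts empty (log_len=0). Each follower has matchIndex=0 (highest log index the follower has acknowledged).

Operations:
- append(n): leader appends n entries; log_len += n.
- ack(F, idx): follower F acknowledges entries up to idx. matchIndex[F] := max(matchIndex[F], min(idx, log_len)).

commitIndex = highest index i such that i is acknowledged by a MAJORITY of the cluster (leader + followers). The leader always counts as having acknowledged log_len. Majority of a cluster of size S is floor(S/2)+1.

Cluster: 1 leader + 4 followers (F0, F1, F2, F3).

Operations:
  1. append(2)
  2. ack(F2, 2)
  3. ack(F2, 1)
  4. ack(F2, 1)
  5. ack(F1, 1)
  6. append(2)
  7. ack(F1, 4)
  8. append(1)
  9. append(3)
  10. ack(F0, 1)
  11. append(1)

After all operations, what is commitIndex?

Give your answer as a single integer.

Answer: 2

Derivation:
Op 1: append 2 -> log_len=2
Op 2: F2 acks idx 2 -> match: F0=0 F1=0 F2=2 F3=0; commitIndex=0
Op 3: F2 acks idx 1 -> match: F0=0 F1=0 F2=2 F3=0; commitIndex=0
Op 4: F2 acks idx 1 -> match: F0=0 F1=0 F2=2 F3=0; commitIndex=0
Op 5: F1 acks idx 1 -> match: F0=0 F1=1 F2=2 F3=0; commitIndex=1
Op 6: append 2 -> log_len=4
Op 7: F1 acks idx 4 -> match: F0=0 F1=4 F2=2 F3=0; commitIndex=2
Op 8: append 1 -> log_len=5
Op 9: append 3 -> log_len=8
Op 10: F0 acks idx 1 -> match: F0=1 F1=4 F2=2 F3=0; commitIndex=2
Op 11: append 1 -> log_len=9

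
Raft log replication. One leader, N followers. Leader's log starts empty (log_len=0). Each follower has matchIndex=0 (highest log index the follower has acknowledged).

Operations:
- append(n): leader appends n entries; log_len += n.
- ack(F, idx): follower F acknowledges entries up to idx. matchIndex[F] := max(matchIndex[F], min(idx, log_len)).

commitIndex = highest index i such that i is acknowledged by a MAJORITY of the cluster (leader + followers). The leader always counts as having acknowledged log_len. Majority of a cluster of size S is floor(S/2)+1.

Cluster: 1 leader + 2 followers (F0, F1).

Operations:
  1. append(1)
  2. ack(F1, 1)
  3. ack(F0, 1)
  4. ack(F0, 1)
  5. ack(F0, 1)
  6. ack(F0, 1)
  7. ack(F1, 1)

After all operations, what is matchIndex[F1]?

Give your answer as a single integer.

Answer: 1

Derivation:
Op 1: append 1 -> log_len=1
Op 2: F1 acks idx 1 -> match: F0=0 F1=1; commitIndex=1
Op 3: F0 acks idx 1 -> match: F0=1 F1=1; commitIndex=1
Op 4: F0 acks idx 1 -> match: F0=1 F1=1; commitIndex=1
Op 5: F0 acks idx 1 -> match: F0=1 F1=1; commitIndex=1
Op 6: F0 acks idx 1 -> match: F0=1 F1=1; commitIndex=1
Op 7: F1 acks idx 1 -> match: F0=1 F1=1; commitIndex=1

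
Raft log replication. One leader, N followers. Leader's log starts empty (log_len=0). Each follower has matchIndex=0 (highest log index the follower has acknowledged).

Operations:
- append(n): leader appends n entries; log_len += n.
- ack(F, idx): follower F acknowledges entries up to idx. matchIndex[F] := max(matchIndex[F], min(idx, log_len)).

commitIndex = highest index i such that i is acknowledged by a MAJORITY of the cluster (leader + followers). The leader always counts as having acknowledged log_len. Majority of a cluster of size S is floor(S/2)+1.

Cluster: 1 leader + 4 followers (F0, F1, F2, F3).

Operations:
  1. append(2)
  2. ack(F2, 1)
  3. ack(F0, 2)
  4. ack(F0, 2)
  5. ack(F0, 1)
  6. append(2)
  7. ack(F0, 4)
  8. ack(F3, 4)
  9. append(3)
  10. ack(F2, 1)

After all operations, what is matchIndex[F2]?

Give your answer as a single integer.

Op 1: append 2 -> log_len=2
Op 2: F2 acks idx 1 -> match: F0=0 F1=0 F2=1 F3=0; commitIndex=0
Op 3: F0 acks idx 2 -> match: F0=2 F1=0 F2=1 F3=0; commitIndex=1
Op 4: F0 acks idx 2 -> match: F0=2 F1=0 F2=1 F3=0; commitIndex=1
Op 5: F0 acks idx 1 -> match: F0=2 F1=0 F2=1 F3=0; commitIndex=1
Op 6: append 2 -> log_len=4
Op 7: F0 acks idx 4 -> match: F0=4 F1=0 F2=1 F3=0; commitIndex=1
Op 8: F3 acks idx 4 -> match: F0=4 F1=0 F2=1 F3=4; commitIndex=4
Op 9: append 3 -> log_len=7
Op 10: F2 acks idx 1 -> match: F0=4 F1=0 F2=1 F3=4; commitIndex=4

Answer: 1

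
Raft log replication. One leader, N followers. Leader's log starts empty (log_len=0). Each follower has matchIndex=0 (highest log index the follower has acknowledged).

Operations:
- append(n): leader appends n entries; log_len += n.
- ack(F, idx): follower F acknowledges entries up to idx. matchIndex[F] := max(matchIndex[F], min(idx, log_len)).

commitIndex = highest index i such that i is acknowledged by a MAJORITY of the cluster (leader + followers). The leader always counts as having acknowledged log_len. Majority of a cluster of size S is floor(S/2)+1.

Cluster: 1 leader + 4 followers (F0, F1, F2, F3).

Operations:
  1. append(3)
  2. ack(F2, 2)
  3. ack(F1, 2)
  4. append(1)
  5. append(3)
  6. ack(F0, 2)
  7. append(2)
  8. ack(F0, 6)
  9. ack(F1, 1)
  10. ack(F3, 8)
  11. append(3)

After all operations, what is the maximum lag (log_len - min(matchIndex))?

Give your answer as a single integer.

Op 1: append 3 -> log_len=3
Op 2: F2 acks idx 2 -> match: F0=0 F1=0 F2=2 F3=0; commitIndex=0
Op 3: F1 acks idx 2 -> match: F0=0 F1=2 F2=2 F3=0; commitIndex=2
Op 4: append 1 -> log_len=4
Op 5: append 3 -> log_len=7
Op 6: F0 acks idx 2 -> match: F0=2 F1=2 F2=2 F3=0; commitIndex=2
Op 7: append 2 -> log_len=9
Op 8: F0 acks idx 6 -> match: F0=6 F1=2 F2=2 F3=0; commitIndex=2
Op 9: F1 acks idx 1 -> match: F0=6 F1=2 F2=2 F3=0; commitIndex=2
Op 10: F3 acks idx 8 -> match: F0=6 F1=2 F2=2 F3=8; commitIndex=6
Op 11: append 3 -> log_len=12

Answer: 10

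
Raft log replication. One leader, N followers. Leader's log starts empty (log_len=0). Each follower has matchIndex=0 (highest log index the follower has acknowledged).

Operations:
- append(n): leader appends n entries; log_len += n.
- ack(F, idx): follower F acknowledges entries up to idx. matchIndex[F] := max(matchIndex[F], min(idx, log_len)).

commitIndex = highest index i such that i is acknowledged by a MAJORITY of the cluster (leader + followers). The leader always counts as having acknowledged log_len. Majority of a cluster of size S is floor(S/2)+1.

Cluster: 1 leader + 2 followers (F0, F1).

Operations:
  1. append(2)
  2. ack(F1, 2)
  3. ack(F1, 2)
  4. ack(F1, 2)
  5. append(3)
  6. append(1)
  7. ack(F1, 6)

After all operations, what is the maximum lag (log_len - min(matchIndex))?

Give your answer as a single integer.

Answer: 6

Derivation:
Op 1: append 2 -> log_len=2
Op 2: F1 acks idx 2 -> match: F0=0 F1=2; commitIndex=2
Op 3: F1 acks idx 2 -> match: F0=0 F1=2; commitIndex=2
Op 4: F1 acks idx 2 -> match: F0=0 F1=2; commitIndex=2
Op 5: append 3 -> log_len=5
Op 6: append 1 -> log_len=6
Op 7: F1 acks idx 6 -> match: F0=0 F1=6; commitIndex=6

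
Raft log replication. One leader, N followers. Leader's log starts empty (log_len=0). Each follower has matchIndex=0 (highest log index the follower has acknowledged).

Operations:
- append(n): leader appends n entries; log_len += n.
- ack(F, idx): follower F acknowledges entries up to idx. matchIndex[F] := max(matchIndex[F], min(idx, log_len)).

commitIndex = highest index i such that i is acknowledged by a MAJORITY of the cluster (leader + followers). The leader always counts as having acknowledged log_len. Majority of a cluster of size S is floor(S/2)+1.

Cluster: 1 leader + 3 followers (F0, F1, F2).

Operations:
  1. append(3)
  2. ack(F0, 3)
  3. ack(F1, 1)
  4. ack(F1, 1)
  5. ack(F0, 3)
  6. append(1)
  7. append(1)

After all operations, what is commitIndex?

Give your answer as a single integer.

Answer: 1

Derivation:
Op 1: append 3 -> log_len=3
Op 2: F0 acks idx 3 -> match: F0=3 F1=0 F2=0; commitIndex=0
Op 3: F1 acks idx 1 -> match: F0=3 F1=1 F2=0; commitIndex=1
Op 4: F1 acks idx 1 -> match: F0=3 F1=1 F2=0; commitIndex=1
Op 5: F0 acks idx 3 -> match: F0=3 F1=1 F2=0; commitIndex=1
Op 6: append 1 -> log_len=4
Op 7: append 1 -> log_len=5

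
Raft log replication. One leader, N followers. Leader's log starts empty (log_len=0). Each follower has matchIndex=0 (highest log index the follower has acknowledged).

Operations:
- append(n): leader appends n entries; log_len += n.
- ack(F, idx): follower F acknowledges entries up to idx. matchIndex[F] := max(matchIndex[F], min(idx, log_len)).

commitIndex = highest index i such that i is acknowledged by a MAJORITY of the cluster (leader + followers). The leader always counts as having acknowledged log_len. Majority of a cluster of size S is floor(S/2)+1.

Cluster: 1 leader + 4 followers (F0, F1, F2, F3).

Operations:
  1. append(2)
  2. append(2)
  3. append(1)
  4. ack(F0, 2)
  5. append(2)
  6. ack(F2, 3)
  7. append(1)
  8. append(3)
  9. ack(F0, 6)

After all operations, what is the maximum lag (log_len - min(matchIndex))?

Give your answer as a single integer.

Answer: 11

Derivation:
Op 1: append 2 -> log_len=2
Op 2: append 2 -> log_len=4
Op 3: append 1 -> log_len=5
Op 4: F0 acks idx 2 -> match: F0=2 F1=0 F2=0 F3=0; commitIndex=0
Op 5: append 2 -> log_len=7
Op 6: F2 acks idx 3 -> match: F0=2 F1=0 F2=3 F3=0; commitIndex=2
Op 7: append 1 -> log_len=8
Op 8: append 3 -> log_len=11
Op 9: F0 acks idx 6 -> match: F0=6 F1=0 F2=3 F3=0; commitIndex=3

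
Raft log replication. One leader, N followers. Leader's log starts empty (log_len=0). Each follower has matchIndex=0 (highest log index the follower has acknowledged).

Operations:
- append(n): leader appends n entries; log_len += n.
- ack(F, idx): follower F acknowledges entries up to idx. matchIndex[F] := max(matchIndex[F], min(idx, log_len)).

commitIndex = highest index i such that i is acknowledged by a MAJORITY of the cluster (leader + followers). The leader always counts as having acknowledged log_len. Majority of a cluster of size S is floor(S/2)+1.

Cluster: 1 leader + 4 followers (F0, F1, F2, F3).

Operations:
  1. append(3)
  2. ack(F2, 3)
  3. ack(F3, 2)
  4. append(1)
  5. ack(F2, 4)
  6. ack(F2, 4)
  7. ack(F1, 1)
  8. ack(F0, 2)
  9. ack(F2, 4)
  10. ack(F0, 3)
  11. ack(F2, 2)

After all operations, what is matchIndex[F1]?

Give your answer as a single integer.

Answer: 1

Derivation:
Op 1: append 3 -> log_len=3
Op 2: F2 acks idx 3 -> match: F0=0 F1=0 F2=3 F3=0; commitIndex=0
Op 3: F3 acks idx 2 -> match: F0=0 F1=0 F2=3 F3=2; commitIndex=2
Op 4: append 1 -> log_len=4
Op 5: F2 acks idx 4 -> match: F0=0 F1=0 F2=4 F3=2; commitIndex=2
Op 6: F2 acks idx 4 -> match: F0=0 F1=0 F2=4 F3=2; commitIndex=2
Op 7: F1 acks idx 1 -> match: F0=0 F1=1 F2=4 F3=2; commitIndex=2
Op 8: F0 acks idx 2 -> match: F0=2 F1=1 F2=4 F3=2; commitIndex=2
Op 9: F2 acks idx 4 -> match: F0=2 F1=1 F2=4 F3=2; commitIndex=2
Op 10: F0 acks idx 3 -> match: F0=3 F1=1 F2=4 F3=2; commitIndex=3
Op 11: F2 acks idx 2 -> match: F0=3 F1=1 F2=4 F3=2; commitIndex=3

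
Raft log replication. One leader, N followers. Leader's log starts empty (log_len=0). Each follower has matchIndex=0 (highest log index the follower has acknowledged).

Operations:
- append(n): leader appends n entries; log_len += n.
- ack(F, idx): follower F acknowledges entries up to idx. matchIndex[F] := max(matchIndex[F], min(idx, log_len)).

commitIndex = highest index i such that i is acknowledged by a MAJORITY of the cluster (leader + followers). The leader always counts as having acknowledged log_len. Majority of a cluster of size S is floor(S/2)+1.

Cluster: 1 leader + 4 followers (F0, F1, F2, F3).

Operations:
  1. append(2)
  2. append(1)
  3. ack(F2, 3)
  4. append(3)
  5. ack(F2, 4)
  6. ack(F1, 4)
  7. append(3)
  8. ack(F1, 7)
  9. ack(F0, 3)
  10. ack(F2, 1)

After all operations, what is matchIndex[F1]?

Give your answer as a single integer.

Op 1: append 2 -> log_len=2
Op 2: append 1 -> log_len=3
Op 3: F2 acks idx 3 -> match: F0=0 F1=0 F2=3 F3=0; commitIndex=0
Op 4: append 3 -> log_len=6
Op 5: F2 acks idx 4 -> match: F0=0 F1=0 F2=4 F3=0; commitIndex=0
Op 6: F1 acks idx 4 -> match: F0=0 F1=4 F2=4 F3=0; commitIndex=4
Op 7: append 3 -> log_len=9
Op 8: F1 acks idx 7 -> match: F0=0 F1=7 F2=4 F3=0; commitIndex=4
Op 9: F0 acks idx 3 -> match: F0=3 F1=7 F2=4 F3=0; commitIndex=4
Op 10: F2 acks idx 1 -> match: F0=3 F1=7 F2=4 F3=0; commitIndex=4

Answer: 7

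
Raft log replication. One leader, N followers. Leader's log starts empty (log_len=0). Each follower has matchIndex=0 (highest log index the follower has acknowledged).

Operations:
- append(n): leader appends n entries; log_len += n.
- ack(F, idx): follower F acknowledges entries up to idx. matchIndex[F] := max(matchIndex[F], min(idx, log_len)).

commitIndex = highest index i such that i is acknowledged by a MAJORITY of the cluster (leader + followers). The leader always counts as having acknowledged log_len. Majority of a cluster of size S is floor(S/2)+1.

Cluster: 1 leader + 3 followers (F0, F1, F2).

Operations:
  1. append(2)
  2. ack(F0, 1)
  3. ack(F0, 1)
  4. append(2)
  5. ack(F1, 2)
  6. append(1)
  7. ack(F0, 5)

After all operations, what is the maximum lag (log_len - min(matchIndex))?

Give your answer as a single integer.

Answer: 5

Derivation:
Op 1: append 2 -> log_len=2
Op 2: F0 acks idx 1 -> match: F0=1 F1=0 F2=0; commitIndex=0
Op 3: F0 acks idx 1 -> match: F0=1 F1=0 F2=0; commitIndex=0
Op 4: append 2 -> log_len=4
Op 5: F1 acks idx 2 -> match: F0=1 F1=2 F2=0; commitIndex=1
Op 6: append 1 -> log_len=5
Op 7: F0 acks idx 5 -> match: F0=5 F1=2 F2=0; commitIndex=2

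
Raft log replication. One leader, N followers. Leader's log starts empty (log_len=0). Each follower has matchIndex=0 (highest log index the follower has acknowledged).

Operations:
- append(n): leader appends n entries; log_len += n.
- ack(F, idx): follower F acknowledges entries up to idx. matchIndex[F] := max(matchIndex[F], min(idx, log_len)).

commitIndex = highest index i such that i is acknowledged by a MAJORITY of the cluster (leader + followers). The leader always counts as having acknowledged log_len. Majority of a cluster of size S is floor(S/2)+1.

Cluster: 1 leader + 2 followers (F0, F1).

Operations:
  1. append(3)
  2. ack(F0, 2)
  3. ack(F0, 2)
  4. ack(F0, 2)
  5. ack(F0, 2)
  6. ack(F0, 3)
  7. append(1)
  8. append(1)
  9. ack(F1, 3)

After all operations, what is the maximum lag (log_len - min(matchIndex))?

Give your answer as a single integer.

Op 1: append 3 -> log_len=3
Op 2: F0 acks idx 2 -> match: F0=2 F1=0; commitIndex=2
Op 3: F0 acks idx 2 -> match: F0=2 F1=0; commitIndex=2
Op 4: F0 acks idx 2 -> match: F0=2 F1=0; commitIndex=2
Op 5: F0 acks idx 2 -> match: F0=2 F1=0; commitIndex=2
Op 6: F0 acks idx 3 -> match: F0=3 F1=0; commitIndex=3
Op 7: append 1 -> log_len=4
Op 8: append 1 -> log_len=5
Op 9: F1 acks idx 3 -> match: F0=3 F1=3; commitIndex=3

Answer: 2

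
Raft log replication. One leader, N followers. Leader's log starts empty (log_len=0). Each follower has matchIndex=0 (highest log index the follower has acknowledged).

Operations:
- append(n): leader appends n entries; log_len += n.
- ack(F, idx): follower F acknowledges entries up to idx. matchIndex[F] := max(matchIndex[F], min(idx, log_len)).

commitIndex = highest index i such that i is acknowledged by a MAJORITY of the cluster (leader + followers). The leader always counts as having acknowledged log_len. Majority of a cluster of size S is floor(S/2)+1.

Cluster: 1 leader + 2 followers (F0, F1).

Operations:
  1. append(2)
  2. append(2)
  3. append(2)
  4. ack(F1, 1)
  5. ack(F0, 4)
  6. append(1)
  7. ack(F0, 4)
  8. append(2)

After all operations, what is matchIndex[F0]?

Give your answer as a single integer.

Answer: 4

Derivation:
Op 1: append 2 -> log_len=2
Op 2: append 2 -> log_len=4
Op 3: append 2 -> log_len=6
Op 4: F1 acks idx 1 -> match: F0=0 F1=1; commitIndex=1
Op 5: F0 acks idx 4 -> match: F0=4 F1=1; commitIndex=4
Op 6: append 1 -> log_len=7
Op 7: F0 acks idx 4 -> match: F0=4 F1=1; commitIndex=4
Op 8: append 2 -> log_len=9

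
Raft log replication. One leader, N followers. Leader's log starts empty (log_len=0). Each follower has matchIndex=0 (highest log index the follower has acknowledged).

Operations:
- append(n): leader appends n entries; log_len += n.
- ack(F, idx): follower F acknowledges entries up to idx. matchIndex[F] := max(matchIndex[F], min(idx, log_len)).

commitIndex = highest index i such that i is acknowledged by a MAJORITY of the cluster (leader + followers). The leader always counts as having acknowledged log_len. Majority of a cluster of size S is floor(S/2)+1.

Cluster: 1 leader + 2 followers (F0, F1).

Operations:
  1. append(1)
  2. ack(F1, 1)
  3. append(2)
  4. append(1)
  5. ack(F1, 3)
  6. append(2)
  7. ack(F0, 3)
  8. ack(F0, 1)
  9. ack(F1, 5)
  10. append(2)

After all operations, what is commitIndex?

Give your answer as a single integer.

Answer: 5

Derivation:
Op 1: append 1 -> log_len=1
Op 2: F1 acks idx 1 -> match: F0=0 F1=1; commitIndex=1
Op 3: append 2 -> log_len=3
Op 4: append 1 -> log_len=4
Op 5: F1 acks idx 3 -> match: F0=0 F1=3; commitIndex=3
Op 6: append 2 -> log_len=6
Op 7: F0 acks idx 3 -> match: F0=3 F1=3; commitIndex=3
Op 8: F0 acks idx 1 -> match: F0=3 F1=3; commitIndex=3
Op 9: F1 acks idx 5 -> match: F0=3 F1=5; commitIndex=5
Op 10: append 2 -> log_len=8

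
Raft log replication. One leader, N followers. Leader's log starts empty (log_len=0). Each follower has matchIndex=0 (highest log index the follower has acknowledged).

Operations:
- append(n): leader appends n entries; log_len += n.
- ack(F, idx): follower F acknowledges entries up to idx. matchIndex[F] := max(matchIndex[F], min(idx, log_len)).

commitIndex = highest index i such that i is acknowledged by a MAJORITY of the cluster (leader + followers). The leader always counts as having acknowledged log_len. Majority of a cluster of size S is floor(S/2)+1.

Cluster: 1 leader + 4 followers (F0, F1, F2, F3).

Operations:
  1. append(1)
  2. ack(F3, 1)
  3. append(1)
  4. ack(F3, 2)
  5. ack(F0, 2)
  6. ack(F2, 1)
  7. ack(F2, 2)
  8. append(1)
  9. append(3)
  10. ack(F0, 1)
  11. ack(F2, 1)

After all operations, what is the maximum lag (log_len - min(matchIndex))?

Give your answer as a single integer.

Op 1: append 1 -> log_len=1
Op 2: F3 acks idx 1 -> match: F0=0 F1=0 F2=0 F3=1; commitIndex=0
Op 3: append 1 -> log_len=2
Op 4: F3 acks idx 2 -> match: F0=0 F1=0 F2=0 F3=2; commitIndex=0
Op 5: F0 acks idx 2 -> match: F0=2 F1=0 F2=0 F3=2; commitIndex=2
Op 6: F2 acks idx 1 -> match: F0=2 F1=0 F2=1 F3=2; commitIndex=2
Op 7: F2 acks idx 2 -> match: F0=2 F1=0 F2=2 F3=2; commitIndex=2
Op 8: append 1 -> log_len=3
Op 9: append 3 -> log_len=6
Op 10: F0 acks idx 1 -> match: F0=2 F1=0 F2=2 F3=2; commitIndex=2
Op 11: F2 acks idx 1 -> match: F0=2 F1=0 F2=2 F3=2; commitIndex=2

Answer: 6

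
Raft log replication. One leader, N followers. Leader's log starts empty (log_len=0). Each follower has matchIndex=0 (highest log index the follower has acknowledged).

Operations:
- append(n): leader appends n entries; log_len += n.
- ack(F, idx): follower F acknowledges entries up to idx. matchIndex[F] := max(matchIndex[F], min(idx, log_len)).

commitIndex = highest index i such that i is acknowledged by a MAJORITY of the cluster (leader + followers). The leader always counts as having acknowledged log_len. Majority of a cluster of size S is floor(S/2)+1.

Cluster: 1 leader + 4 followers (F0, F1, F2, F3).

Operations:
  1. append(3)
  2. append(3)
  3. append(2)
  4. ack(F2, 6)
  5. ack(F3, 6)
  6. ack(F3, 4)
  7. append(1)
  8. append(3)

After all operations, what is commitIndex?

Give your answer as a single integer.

Answer: 6

Derivation:
Op 1: append 3 -> log_len=3
Op 2: append 3 -> log_len=6
Op 3: append 2 -> log_len=8
Op 4: F2 acks idx 6 -> match: F0=0 F1=0 F2=6 F3=0; commitIndex=0
Op 5: F3 acks idx 6 -> match: F0=0 F1=0 F2=6 F3=6; commitIndex=6
Op 6: F3 acks idx 4 -> match: F0=0 F1=0 F2=6 F3=6; commitIndex=6
Op 7: append 1 -> log_len=9
Op 8: append 3 -> log_len=12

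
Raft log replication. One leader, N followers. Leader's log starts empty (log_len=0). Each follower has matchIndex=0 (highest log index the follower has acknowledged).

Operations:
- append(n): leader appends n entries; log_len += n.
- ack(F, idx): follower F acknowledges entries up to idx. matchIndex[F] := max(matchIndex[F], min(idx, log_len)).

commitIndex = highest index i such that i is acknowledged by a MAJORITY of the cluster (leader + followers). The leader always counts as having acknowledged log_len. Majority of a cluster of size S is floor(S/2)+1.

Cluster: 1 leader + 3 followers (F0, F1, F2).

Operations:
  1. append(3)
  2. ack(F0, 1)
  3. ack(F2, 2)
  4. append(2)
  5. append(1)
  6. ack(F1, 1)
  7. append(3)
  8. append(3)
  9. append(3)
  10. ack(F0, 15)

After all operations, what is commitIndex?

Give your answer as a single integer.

Op 1: append 3 -> log_len=3
Op 2: F0 acks idx 1 -> match: F0=1 F1=0 F2=0; commitIndex=0
Op 3: F2 acks idx 2 -> match: F0=1 F1=0 F2=2; commitIndex=1
Op 4: append 2 -> log_len=5
Op 5: append 1 -> log_len=6
Op 6: F1 acks idx 1 -> match: F0=1 F1=1 F2=2; commitIndex=1
Op 7: append 3 -> log_len=9
Op 8: append 3 -> log_len=12
Op 9: append 3 -> log_len=15
Op 10: F0 acks idx 15 -> match: F0=15 F1=1 F2=2; commitIndex=2

Answer: 2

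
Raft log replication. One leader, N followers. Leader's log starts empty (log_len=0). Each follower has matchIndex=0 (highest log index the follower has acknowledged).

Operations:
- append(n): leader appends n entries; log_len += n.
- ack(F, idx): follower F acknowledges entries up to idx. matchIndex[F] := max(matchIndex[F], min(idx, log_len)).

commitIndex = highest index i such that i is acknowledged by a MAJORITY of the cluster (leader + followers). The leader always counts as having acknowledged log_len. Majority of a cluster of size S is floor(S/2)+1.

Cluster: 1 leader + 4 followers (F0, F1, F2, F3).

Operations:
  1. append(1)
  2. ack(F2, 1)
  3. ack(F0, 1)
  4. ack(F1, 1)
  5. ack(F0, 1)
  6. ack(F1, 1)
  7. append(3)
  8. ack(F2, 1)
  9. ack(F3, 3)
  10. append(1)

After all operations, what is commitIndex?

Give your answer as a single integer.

Answer: 1

Derivation:
Op 1: append 1 -> log_len=1
Op 2: F2 acks idx 1 -> match: F0=0 F1=0 F2=1 F3=0; commitIndex=0
Op 3: F0 acks idx 1 -> match: F0=1 F1=0 F2=1 F3=0; commitIndex=1
Op 4: F1 acks idx 1 -> match: F0=1 F1=1 F2=1 F3=0; commitIndex=1
Op 5: F0 acks idx 1 -> match: F0=1 F1=1 F2=1 F3=0; commitIndex=1
Op 6: F1 acks idx 1 -> match: F0=1 F1=1 F2=1 F3=0; commitIndex=1
Op 7: append 3 -> log_len=4
Op 8: F2 acks idx 1 -> match: F0=1 F1=1 F2=1 F3=0; commitIndex=1
Op 9: F3 acks idx 3 -> match: F0=1 F1=1 F2=1 F3=3; commitIndex=1
Op 10: append 1 -> log_len=5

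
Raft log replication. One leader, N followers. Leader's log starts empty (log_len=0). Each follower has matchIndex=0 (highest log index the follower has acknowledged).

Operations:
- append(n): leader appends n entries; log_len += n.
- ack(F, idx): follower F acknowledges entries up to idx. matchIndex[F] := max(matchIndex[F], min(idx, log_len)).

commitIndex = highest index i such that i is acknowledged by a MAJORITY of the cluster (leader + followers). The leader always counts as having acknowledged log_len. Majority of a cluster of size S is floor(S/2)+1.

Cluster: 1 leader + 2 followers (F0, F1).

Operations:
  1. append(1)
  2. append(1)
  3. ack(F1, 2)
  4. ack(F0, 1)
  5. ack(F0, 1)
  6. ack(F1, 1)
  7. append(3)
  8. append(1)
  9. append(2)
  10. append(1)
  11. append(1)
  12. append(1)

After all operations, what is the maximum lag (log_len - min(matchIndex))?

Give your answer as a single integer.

Answer: 10

Derivation:
Op 1: append 1 -> log_len=1
Op 2: append 1 -> log_len=2
Op 3: F1 acks idx 2 -> match: F0=0 F1=2; commitIndex=2
Op 4: F0 acks idx 1 -> match: F0=1 F1=2; commitIndex=2
Op 5: F0 acks idx 1 -> match: F0=1 F1=2; commitIndex=2
Op 6: F1 acks idx 1 -> match: F0=1 F1=2; commitIndex=2
Op 7: append 3 -> log_len=5
Op 8: append 1 -> log_len=6
Op 9: append 2 -> log_len=8
Op 10: append 1 -> log_len=9
Op 11: append 1 -> log_len=10
Op 12: append 1 -> log_len=11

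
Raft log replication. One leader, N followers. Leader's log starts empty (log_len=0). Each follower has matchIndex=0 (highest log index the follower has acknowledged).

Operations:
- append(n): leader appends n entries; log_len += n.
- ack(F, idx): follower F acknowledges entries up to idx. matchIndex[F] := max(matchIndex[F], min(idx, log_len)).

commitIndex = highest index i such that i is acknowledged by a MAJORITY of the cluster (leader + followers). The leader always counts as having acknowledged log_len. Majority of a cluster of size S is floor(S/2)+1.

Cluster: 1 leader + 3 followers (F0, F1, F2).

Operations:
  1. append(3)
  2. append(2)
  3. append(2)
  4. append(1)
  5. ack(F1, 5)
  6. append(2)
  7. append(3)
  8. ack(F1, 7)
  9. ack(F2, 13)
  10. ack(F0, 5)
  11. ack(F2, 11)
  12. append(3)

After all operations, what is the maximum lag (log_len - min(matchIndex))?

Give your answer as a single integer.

Answer: 11

Derivation:
Op 1: append 3 -> log_len=3
Op 2: append 2 -> log_len=5
Op 3: append 2 -> log_len=7
Op 4: append 1 -> log_len=8
Op 5: F1 acks idx 5 -> match: F0=0 F1=5 F2=0; commitIndex=0
Op 6: append 2 -> log_len=10
Op 7: append 3 -> log_len=13
Op 8: F1 acks idx 7 -> match: F0=0 F1=7 F2=0; commitIndex=0
Op 9: F2 acks idx 13 -> match: F0=0 F1=7 F2=13; commitIndex=7
Op 10: F0 acks idx 5 -> match: F0=5 F1=7 F2=13; commitIndex=7
Op 11: F2 acks idx 11 -> match: F0=5 F1=7 F2=13; commitIndex=7
Op 12: append 3 -> log_len=16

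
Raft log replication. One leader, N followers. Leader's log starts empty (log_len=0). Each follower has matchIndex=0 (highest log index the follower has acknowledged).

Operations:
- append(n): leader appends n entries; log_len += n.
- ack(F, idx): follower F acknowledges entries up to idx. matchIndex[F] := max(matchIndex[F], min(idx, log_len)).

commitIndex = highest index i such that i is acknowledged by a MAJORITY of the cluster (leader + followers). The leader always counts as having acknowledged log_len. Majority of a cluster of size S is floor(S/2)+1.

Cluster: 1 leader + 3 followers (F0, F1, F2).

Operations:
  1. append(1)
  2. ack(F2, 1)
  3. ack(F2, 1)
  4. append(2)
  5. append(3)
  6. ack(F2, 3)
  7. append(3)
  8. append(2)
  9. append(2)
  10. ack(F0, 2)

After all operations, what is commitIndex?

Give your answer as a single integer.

Op 1: append 1 -> log_len=1
Op 2: F2 acks idx 1 -> match: F0=0 F1=0 F2=1; commitIndex=0
Op 3: F2 acks idx 1 -> match: F0=0 F1=0 F2=1; commitIndex=0
Op 4: append 2 -> log_len=3
Op 5: append 3 -> log_len=6
Op 6: F2 acks idx 3 -> match: F0=0 F1=0 F2=3; commitIndex=0
Op 7: append 3 -> log_len=9
Op 8: append 2 -> log_len=11
Op 9: append 2 -> log_len=13
Op 10: F0 acks idx 2 -> match: F0=2 F1=0 F2=3; commitIndex=2

Answer: 2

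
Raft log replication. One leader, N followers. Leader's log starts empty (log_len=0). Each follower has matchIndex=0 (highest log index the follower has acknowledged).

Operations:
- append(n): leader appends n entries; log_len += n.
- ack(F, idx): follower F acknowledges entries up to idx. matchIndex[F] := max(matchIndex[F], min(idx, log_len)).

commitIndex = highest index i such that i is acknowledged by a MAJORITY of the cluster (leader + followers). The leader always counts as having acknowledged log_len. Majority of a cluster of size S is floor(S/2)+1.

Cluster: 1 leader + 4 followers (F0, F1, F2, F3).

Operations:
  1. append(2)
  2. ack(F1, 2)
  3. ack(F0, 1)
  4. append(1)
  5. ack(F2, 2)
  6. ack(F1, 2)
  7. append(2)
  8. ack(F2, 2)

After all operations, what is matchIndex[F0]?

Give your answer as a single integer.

Answer: 1

Derivation:
Op 1: append 2 -> log_len=2
Op 2: F1 acks idx 2 -> match: F0=0 F1=2 F2=0 F3=0; commitIndex=0
Op 3: F0 acks idx 1 -> match: F0=1 F1=2 F2=0 F3=0; commitIndex=1
Op 4: append 1 -> log_len=3
Op 5: F2 acks idx 2 -> match: F0=1 F1=2 F2=2 F3=0; commitIndex=2
Op 6: F1 acks idx 2 -> match: F0=1 F1=2 F2=2 F3=0; commitIndex=2
Op 7: append 2 -> log_len=5
Op 8: F2 acks idx 2 -> match: F0=1 F1=2 F2=2 F3=0; commitIndex=2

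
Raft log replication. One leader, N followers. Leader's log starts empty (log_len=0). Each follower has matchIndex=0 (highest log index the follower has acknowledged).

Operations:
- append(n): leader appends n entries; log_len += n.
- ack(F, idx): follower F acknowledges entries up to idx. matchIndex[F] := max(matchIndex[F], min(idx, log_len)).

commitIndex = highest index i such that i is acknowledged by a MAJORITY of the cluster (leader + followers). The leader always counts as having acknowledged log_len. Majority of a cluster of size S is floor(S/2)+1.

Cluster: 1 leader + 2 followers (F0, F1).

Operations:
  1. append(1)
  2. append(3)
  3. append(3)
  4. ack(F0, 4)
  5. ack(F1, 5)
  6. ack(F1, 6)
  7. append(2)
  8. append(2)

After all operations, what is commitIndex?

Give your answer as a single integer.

Answer: 6

Derivation:
Op 1: append 1 -> log_len=1
Op 2: append 3 -> log_len=4
Op 3: append 3 -> log_len=7
Op 4: F0 acks idx 4 -> match: F0=4 F1=0; commitIndex=4
Op 5: F1 acks idx 5 -> match: F0=4 F1=5; commitIndex=5
Op 6: F1 acks idx 6 -> match: F0=4 F1=6; commitIndex=6
Op 7: append 2 -> log_len=9
Op 8: append 2 -> log_len=11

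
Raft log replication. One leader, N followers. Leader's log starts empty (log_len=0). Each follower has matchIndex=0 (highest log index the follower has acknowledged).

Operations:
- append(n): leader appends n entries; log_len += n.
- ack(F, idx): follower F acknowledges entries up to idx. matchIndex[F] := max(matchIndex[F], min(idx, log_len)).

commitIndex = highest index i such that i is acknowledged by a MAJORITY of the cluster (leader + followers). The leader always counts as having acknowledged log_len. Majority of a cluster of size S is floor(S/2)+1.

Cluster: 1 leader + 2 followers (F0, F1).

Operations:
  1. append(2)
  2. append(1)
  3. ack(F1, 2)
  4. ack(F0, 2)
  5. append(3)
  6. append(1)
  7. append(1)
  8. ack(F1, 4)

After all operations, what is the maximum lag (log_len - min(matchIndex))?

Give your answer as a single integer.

Answer: 6

Derivation:
Op 1: append 2 -> log_len=2
Op 2: append 1 -> log_len=3
Op 3: F1 acks idx 2 -> match: F0=0 F1=2; commitIndex=2
Op 4: F0 acks idx 2 -> match: F0=2 F1=2; commitIndex=2
Op 5: append 3 -> log_len=6
Op 6: append 1 -> log_len=7
Op 7: append 1 -> log_len=8
Op 8: F1 acks idx 4 -> match: F0=2 F1=4; commitIndex=4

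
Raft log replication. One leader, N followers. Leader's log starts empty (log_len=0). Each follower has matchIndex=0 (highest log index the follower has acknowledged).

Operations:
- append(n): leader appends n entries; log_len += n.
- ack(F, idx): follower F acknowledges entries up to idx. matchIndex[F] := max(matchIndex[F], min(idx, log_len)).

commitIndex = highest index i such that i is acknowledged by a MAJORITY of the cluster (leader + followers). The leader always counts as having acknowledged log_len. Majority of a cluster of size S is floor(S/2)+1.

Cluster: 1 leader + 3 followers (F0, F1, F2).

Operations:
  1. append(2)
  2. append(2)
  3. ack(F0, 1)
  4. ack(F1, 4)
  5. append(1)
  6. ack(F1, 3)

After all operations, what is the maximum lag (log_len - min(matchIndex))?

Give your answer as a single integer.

Op 1: append 2 -> log_len=2
Op 2: append 2 -> log_len=4
Op 3: F0 acks idx 1 -> match: F0=1 F1=0 F2=0; commitIndex=0
Op 4: F1 acks idx 4 -> match: F0=1 F1=4 F2=0; commitIndex=1
Op 5: append 1 -> log_len=5
Op 6: F1 acks idx 3 -> match: F0=1 F1=4 F2=0; commitIndex=1

Answer: 5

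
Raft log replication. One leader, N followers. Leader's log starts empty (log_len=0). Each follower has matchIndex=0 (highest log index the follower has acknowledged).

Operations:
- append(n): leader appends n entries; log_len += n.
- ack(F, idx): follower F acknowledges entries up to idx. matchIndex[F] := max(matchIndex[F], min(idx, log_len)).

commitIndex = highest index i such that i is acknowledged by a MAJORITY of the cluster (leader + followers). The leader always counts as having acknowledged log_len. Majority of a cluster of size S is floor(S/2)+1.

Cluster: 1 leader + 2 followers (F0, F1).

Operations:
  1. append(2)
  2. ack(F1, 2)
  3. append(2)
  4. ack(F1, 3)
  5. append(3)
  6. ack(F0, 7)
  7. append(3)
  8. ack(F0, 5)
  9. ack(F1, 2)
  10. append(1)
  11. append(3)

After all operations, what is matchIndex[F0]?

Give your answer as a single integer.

Answer: 7

Derivation:
Op 1: append 2 -> log_len=2
Op 2: F1 acks idx 2 -> match: F0=0 F1=2; commitIndex=2
Op 3: append 2 -> log_len=4
Op 4: F1 acks idx 3 -> match: F0=0 F1=3; commitIndex=3
Op 5: append 3 -> log_len=7
Op 6: F0 acks idx 7 -> match: F0=7 F1=3; commitIndex=7
Op 7: append 3 -> log_len=10
Op 8: F0 acks idx 5 -> match: F0=7 F1=3; commitIndex=7
Op 9: F1 acks idx 2 -> match: F0=7 F1=3; commitIndex=7
Op 10: append 1 -> log_len=11
Op 11: append 3 -> log_len=14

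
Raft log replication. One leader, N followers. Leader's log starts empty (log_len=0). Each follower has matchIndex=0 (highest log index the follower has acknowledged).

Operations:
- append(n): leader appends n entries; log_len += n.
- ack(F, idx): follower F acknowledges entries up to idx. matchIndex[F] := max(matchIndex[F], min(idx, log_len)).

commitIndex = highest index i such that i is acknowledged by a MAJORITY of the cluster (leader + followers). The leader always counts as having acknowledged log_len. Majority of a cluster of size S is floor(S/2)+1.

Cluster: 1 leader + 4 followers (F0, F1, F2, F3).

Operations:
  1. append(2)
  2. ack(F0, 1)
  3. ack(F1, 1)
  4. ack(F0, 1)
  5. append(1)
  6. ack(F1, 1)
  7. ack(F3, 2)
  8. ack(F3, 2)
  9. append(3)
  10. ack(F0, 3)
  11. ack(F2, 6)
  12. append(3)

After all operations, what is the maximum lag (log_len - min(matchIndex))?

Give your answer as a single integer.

Op 1: append 2 -> log_len=2
Op 2: F0 acks idx 1 -> match: F0=1 F1=0 F2=0 F3=0; commitIndex=0
Op 3: F1 acks idx 1 -> match: F0=1 F1=1 F2=0 F3=0; commitIndex=1
Op 4: F0 acks idx 1 -> match: F0=1 F1=1 F2=0 F3=0; commitIndex=1
Op 5: append 1 -> log_len=3
Op 6: F1 acks idx 1 -> match: F0=1 F1=1 F2=0 F3=0; commitIndex=1
Op 7: F3 acks idx 2 -> match: F0=1 F1=1 F2=0 F3=2; commitIndex=1
Op 8: F3 acks idx 2 -> match: F0=1 F1=1 F2=0 F3=2; commitIndex=1
Op 9: append 3 -> log_len=6
Op 10: F0 acks idx 3 -> match: F0=3 F1=1 F2=0 F3=2; commitIndex=2
Op 11: F2 acks idx 6 -> match: F0=3 F1=1 F2=6 F3=2; commitIndex=3
Op 12: append 3 -> log_len=9

Answer: 8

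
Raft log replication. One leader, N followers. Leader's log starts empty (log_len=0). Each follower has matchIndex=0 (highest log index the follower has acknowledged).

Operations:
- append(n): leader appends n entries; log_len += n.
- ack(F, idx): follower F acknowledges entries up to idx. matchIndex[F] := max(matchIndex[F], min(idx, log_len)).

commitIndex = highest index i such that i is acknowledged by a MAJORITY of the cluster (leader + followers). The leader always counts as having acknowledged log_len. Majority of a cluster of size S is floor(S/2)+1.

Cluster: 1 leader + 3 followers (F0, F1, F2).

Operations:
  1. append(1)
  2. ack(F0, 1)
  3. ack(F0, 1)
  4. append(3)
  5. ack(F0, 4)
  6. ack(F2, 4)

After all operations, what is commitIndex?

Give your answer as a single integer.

Answer: 4

Derivation:
Op 1: append 1 -> log_len=1
Op 2: F0 acks idx 1 -> match: F0=1 F1=0 F2=0; commitIndex=0
Op 3: F0 acks idx 1 -> match: F0=1 F1=0 F2=0; commitIndex=0
Op 4: append 3 -> log_len=4
Op 5: F0 acks idx 4 -> match: F0=4 F1=0 F2=0; commitIndex=0
Op 6: F2 acks idx 4 -> match: F0=4 F1=0 F2=4; commitIndex=4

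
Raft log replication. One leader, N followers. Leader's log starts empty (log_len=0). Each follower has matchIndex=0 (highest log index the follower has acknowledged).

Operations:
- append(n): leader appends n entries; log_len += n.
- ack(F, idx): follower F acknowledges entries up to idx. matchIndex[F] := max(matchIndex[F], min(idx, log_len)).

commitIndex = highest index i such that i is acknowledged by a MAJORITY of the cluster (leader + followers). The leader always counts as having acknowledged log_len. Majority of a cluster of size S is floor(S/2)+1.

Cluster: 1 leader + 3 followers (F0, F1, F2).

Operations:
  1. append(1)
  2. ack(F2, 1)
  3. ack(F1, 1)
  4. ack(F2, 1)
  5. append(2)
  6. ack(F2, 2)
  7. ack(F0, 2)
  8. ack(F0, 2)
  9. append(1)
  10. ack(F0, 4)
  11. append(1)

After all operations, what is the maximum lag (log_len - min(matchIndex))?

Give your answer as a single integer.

Answer: 4

Derivation:
Op 1: append 1 -> log_len=1
Op 2: F2 acks idx 1 -> match: F0=0 F1=0 F2=1; commitIndex=0
Op 3: F1 acks idx 1 -> match: F0=0 F1=1 F2=1; commitIndex=1
Op 4: F2 acks idx 1 -> match: F0=0 F1=1 F2=1; commitIndex=1
Op 5: append 2 -> log_len=3
Op 6: F2 acks idx 2 -> match: F0=0 F1=1 F2=2; commitIndex=1
Op 7: F0 acks idx 2 -> match: F0=2 F1=1 F2=2; commitIndex=2
Op 8: F0 acks idx 2 -> match: F0=2 F1=1 F2=2; commitIndex=2
Op 9: append 1 -> log_len=4
Op 10: F0 acks idx 4 -> match: F0=4 F1=1 F2=2; commitIndex=2
Op 11: append 1 -> log_len=5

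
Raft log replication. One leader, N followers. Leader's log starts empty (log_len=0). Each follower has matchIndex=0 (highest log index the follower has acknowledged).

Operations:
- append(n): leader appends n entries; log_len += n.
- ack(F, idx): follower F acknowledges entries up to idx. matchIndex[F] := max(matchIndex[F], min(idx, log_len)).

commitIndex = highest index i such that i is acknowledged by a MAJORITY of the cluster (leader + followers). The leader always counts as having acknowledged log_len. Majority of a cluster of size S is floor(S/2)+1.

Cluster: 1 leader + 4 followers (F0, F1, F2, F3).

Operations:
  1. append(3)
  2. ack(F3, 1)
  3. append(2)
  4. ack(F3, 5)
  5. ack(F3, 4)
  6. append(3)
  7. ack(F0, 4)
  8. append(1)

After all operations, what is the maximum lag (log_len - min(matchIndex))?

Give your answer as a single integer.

Op 1: append 3 -> log_len=3
Op 2: F3 acks idx 1 -> match: F0=0 F1=0 F2=0 F3=1; commitIndex=0
Op 3: append 2 -> log_len=5
Op 4: F3 acks idx 5 -> match: F0=0 F1=0 F2=0 F3=5; commitIndex=0
Op 5: F3 acks idx 4 -> match: F0=0 F1=0 F2=0 F3=5; commitIndex=0
Op 6: append 3 -> log_len=8
Op 7: F0 acks idx 4 -> match: F0=4 F1=0 F2=0 F3=5; commitIndex=4
Op 8: append 1 -> log_len=9

Answer: 9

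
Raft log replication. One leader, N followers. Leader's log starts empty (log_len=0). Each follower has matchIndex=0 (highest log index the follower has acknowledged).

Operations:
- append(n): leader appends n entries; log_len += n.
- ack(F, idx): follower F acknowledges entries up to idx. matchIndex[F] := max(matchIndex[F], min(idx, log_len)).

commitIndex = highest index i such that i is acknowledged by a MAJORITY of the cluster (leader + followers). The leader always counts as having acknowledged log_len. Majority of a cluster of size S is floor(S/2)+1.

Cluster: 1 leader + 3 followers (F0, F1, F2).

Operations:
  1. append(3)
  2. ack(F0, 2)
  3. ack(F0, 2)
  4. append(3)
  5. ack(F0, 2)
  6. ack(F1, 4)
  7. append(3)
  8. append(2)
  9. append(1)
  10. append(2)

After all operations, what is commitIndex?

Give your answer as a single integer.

Answer: 2

Derivation:
Op 1: append 3 -> log_len=3
Op 2: F0 acks idx 2 -> match: F0=2 F1=0 F2=0; commitIndex=0
Op 3: F0 acks idx 2 -> match: F0=2 F1=0 F2=0; commitIndex=0
Op 4: append 3 -> log_len=6
Op 5: F0 acks idx 2 -> match: F0=2 F1=0 F2=0; commitIndex=0
Op 6: F1 acks idx 4 -> match: F0=2 F1=4 F2=0; commitIndex=2
Op 7: append 3 -> log_len=9
Op 8: append 2 -> log_len=11
Op 9: append 1 -> log_len=12
Op 10: append 2 -> log_len=14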